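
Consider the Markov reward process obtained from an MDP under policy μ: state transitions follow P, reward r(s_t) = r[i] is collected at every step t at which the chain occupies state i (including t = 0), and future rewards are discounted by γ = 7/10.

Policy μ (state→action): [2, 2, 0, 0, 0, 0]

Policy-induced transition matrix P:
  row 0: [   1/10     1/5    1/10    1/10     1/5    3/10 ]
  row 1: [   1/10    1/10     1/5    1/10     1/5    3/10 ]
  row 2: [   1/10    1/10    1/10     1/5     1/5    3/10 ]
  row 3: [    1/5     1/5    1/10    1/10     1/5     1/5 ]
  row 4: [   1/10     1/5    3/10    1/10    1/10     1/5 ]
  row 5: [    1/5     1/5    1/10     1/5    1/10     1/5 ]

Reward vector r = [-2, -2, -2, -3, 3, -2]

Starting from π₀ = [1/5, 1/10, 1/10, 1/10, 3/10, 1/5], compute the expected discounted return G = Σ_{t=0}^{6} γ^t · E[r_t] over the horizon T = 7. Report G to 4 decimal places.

G = -3.3872

t=0: π = [0.2000, 0.1000, 0.1000, 0.1000, 0.3000, 0.2000], E[r] = -0.6000, γ^t·E[r] = -0.600000, running G = -0.600000
t=1: π = [0.1300, 0.1800, 0.1700, 0.1300, 0.1500, 0.2400], E[r] = -1.3800, γ^t·E[r] = -0.966000, running G = -1.566000
t=2: π = [0.1370, 0.1650, 0.1480, 0.1410, 0.1610, 0.2480], E[r] = -1.3360, γ^t·E[r] = -0.654640, running G = -2.220640
t=3: π = [0.1389, 0.1687, 0.1487, 0.1396, 0.1591, 0.2450], E[r] = -1.3441, γ^t·E[r] = -0.461026, running G = -2.681666
t=4: π = [0.1385, 0.1683, 0.1487, 0.1394, 0.1596, 0.2456], E[r] = -1.3414, γ^t·E[r] = -0.322075, running G = -3.003741
t=5: π = [0.1385, 0.1683, 0.1487, 0.1394, 0.1595, 0.2455], E[r] = -1.3420, γ^t·E[r] = -0.225557, running G = -3.229298
t=6: π = [0.1385, 0.1683, 0.1487, 0.1394, 0.1595, 0.2456], E[r] = -1.3419, γ^t·E[r] = -0.157878, running G = -3.387176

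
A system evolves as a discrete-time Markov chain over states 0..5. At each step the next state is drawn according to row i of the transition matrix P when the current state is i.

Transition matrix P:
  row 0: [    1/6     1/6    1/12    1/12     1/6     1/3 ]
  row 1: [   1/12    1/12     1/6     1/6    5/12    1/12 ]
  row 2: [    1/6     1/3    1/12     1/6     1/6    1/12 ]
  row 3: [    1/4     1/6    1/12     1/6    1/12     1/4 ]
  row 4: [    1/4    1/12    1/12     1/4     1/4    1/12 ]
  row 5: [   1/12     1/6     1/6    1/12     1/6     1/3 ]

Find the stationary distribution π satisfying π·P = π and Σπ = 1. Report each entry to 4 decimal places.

π = [0.1673, 0.1551, 0.1130, 0.1535, 0.2102, 0.2010]

Balance equations π_j = Σ_i π_i·P[i][j]:
  π_0 = 1/6·π_0 + 1/12·π_1 + 1/6·π_2 + 1/4·π_3 + 1/4·π_4 + 1/12·π_5
  π_1 = 1/6·π_0 + 1/12·π_1 + 1/3·π_2 + 1/6·π_3 + 1/12·π_4 + 1/6·π_5
  π_2 = 1/12·π_0 + 1/6·π_1 + 1/12·π_2 + 1/12·π_3 + 1/12·π_4 + 1/6·π_5
  π_3 = 1/12·π_0 + 1/6·π_1 + 1/6·π_2 + 1/6·π_3 + 1/4·π_4 + 1/12·π_5
  π_4 = 1/6·π_0 + 5/12·π_1 + 1/6·π_2 + 1/12·π_3 + 1/4·π_4 + 1/6·π_5
  normalize: π_0 + π_1 + π_2 + π_3 + π_4 + π_5 = 1
Solving the linear system gives exactly π = [1895/11327, 12295/79289, 1280/11327, 12170/79289, 16663/79289, 15936/79289].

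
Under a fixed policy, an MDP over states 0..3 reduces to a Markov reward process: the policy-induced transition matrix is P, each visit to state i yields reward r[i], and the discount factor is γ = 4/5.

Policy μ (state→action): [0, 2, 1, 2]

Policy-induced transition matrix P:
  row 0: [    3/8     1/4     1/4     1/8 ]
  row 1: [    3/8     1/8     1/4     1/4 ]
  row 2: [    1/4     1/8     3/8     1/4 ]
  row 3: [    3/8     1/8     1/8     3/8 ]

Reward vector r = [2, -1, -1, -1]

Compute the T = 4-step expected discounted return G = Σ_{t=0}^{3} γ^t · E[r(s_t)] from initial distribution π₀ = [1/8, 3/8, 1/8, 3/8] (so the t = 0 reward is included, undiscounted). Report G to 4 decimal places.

t=0: π = [0.1250, 0.3750, 0.1250, 0.3750], E[r] = -0.6250, γ^t·E[r] = -0.625000, running G = -0.625000
t=1: π = [0.3594, 0.1406, 0.2188, 0.2813], E[r] = 0.0781, γ^t·E[r] = 0.062500, running G = -0.562500
t=2: π = [0.3477, 0.1699, 0.2422, 0.2402], E[r] = 0.0430, γ^t·E[r] = 0.027500, running G = -0.535000
t=3: π = [0.3447, 0.1685, 0.2502, 0.2366], E[r] = 0.0342, γ^t·E[r] = 0.017500, running G = -0.517500

G = -0.5175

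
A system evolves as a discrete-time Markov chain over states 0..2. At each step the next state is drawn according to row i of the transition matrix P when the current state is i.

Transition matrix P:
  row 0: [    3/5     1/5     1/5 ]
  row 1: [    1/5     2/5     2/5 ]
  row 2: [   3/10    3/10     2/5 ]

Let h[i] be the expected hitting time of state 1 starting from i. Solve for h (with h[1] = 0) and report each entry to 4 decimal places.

h = [4.4444, 0.0000, 3.8889]

First-step conditioning: h[1] = 0; for i ≠ 1, h[i] = 1 + Σ_k P[i][k]·h[k].
  h[0] = 1 + 3/5·h[0] + 1/5·h[2]
  h[2] = 1 + 3/10·h[0] + 2/5·h[2]
Solving the 2×2 linear system over states ≠ 1 gives exactly h = [40/9, 0, 35/9] (h[1] = 0 is the target).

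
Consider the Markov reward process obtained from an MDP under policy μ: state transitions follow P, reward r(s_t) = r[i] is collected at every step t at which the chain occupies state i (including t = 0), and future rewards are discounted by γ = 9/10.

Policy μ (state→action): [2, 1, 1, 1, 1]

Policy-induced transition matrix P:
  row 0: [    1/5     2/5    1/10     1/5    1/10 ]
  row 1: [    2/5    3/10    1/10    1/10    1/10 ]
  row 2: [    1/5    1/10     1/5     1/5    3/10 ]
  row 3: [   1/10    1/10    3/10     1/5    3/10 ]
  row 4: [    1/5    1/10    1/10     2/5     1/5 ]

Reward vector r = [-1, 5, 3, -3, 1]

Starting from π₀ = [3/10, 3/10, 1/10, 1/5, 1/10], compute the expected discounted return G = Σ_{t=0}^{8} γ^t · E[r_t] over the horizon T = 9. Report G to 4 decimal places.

G = 5.5662

t=0: π = [0.3000, 0.3000, 0.1000, 0.2000, 0.1000], E[r] = 1.0000, γ^t·E[r] = 1.000000, running G = 1.000000
t=1: π = [0.2400, 0.2500, 0.1500, 0.1900, 0.1700], E[r] = 1.0600, γ^t·E[r] = 0.954000, running G = 1.954000
t=2: π = [0.2310, 0.2220, 0.1530, 0.2090, 0.1850], E[r] = 0.8960, γ^t·E[r] = 0.725760, running G = 2.679760
t=3: π = [0.2235, 0.2137, 0.1571, 0.2148, 0.1909], E[r] = 0.8628, γ^t·E[r] = 0.628981, running G = 3.308741
t=4: π = [0.2213, 0.2098, 0.1587, 0.2168, 0.1935], E[r] = 0.8467, γ^t·E[r] = 0.555546, running G = 3.864287
t=5: π = [0.2203, 0.2083, 0.1592, 0.2177, 0.1944], E[r] = 0.8404, γ^t·E[r] = 0.496241, running G = 4.360528
t=6: π = [0.2199, 0.2078, 0.1595, 0.2181, 0.1948], E[r] = 0.8379, γ^t·E[r] = 0.445306, running G = 4.805834
t=7: π = [0.2197, 0.2075, 0.1596, 0.2182, 0.1950], E[r] = 0.8369, γ^t·E[r] = 0.400303, running G = 5.206137
t=8: π = [0.2197, 0.2074, 0.1596, 0.2182, 0.1950], E[r] = 0.8365, γ^t·E[r] = 0.360105, running G = 5.566242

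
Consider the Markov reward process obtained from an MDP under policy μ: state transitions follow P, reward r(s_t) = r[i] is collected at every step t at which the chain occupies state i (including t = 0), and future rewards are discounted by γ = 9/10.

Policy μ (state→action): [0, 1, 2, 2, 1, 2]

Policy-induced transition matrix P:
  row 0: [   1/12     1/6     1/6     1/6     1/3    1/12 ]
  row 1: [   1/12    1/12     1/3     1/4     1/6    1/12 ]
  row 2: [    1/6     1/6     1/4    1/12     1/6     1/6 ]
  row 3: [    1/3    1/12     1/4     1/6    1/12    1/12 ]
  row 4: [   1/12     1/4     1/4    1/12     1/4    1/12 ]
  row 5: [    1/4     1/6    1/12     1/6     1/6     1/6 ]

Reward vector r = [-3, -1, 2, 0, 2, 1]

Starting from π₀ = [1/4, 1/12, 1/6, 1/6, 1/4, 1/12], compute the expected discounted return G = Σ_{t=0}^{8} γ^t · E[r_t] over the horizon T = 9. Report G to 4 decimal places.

G = 1.8491

t=0: π = [0.2500, 0.0833, 0.1667, 0.1667, 0.2500, 0.0833], E[r] = 0.0833, γ^t·E[r] = 0.083333, running G = 0.083333
t=1: π = [0.1528, 0.1667, 0.2222, 0.1389, 0.2153, 0.1042], E[r] = 0.3542, γ^t·E[r] = 0.318750, running G = 0.402083
t=2: π = [0.1539, 0.1591, 0.2338, 0.1441, 0.1985, 0.1105], E[r] = 0.3542, γ^t·E[r] = 0.286875, running G = 0.688958
t=3: π = [0.1573, 0.1579, 0.2320, 0.1439, 0.1969, 0.1120], E[r] = 0.3400, γ^t·E[r] = 0.247887, running G = 0.936845
t=4: π = [0.1573, 0.1579, 0.2314, 0.1441, 0.1973, 0.1120], E[r] = 0.3395, γ^t·E[r] = 0.222739, running G = 1.159585
t=5: π = [0.1573, 0.1579, 0.2314, 0.1441, 0.1973, 0.1119], E[r] = 0.3395, γ^t·E[r] = 0.200470, running G = 1.360055
t=6: π = [0.1573, 0.1579, 0.2314, 0.1441, 0.1973, 0.1119], E[r] = 0.3395, γ^t·E[r] = 0.180442, running G = 1.540497
t=7: π = [0.1573, 0.1579, 0.2314, 0.1441, 0.1973, 0.1119], E[r] = 0.3395, γ^t·E[r] = 0.162398, running G = 1.702896
t=8: π = [0.1573, 0.1579, 0.2314, 0.1441, 0.1973, 0.1119], E[r] = 0.3395, γ^t·E[r] = 0.146159, running G = 1.849054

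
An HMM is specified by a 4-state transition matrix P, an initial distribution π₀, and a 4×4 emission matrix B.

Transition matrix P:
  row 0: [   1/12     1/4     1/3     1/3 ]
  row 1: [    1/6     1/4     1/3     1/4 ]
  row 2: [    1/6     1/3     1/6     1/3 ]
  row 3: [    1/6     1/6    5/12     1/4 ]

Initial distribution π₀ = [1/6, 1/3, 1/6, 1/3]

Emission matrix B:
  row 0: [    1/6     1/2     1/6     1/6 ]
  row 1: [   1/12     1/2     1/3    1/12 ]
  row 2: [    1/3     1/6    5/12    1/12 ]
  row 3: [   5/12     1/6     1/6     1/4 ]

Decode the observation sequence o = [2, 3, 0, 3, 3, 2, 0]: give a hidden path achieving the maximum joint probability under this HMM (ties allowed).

path = [1, 3, 2, 3, 3, 2, 3]

t=0: δ = [2.778e-02, 1.111e-01, 6.944e-02, 5.556e-02]  (obs o_0=2)
t=1: δ = [3.086e-03, 2.315e-03, 3.086e-03, 6.944e-03]  ψ = [1, 1, 1, 1]  (obs o_1=3)
t=2: δ = [1.929e-04, 9.645e-05, 9.645e-04, 7.234e-04]  ψ = [3, 3, 3, 3]  (obs o_2=0)
t=3: δ = [2.679e-05, 2.679e-05, 2.512e-05, 8.038e-05]  ψ = [2, 2, 3, 2]  (obs o_3=3)
t=4: δ = [2.233e-06, 1.116e-06, 2.791e-06, 5.023e-06]  ψ = [3, 3, 3, 3]  (obs o_4=3)
t=5: δ = [1.395e-07, 3.101e-07, 8.721e-07, 2.093e-07]  ψ = [3, 2, 3, 3]  (obs o_5=2)
t=6: δ = [2.423e-08, 2.423e-08, 4.845e-08, 1.211e-07]  ψ = [2, 2, 2, 2]  (obs o_6=0)
backtrack: best end state = 3; path = [1, 3, 2, 3, 3, 2, 3]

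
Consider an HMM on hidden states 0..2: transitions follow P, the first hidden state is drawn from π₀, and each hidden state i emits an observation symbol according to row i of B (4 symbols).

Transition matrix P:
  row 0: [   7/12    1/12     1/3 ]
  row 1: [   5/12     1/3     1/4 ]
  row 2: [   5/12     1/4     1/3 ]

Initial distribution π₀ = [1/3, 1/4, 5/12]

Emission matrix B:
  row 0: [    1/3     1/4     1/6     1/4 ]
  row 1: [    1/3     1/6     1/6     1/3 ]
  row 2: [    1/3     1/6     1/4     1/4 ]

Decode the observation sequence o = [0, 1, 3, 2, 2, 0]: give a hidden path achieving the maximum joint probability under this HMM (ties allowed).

t=0: δ = [1.111e-01, 8.333e-02, 1.389e-01]  (obs o_0=0)
t=1: δ = [1.620e-02, 5.787e-03, 7.716e-03]  ψ = [0, 2, 2]  (obs o_1=1)
t=2: δ = [2.363e-03, 6.430e-04, 1.350e-03]  ψ = [0, 1, 0]  (obs o_2=3)
t=3: δ = [2.297e-04, 5.626e-05, 1.969e-04]  ψ = [0, 2, 0]  (obs o_3=2)
t=4: δ = [2.234e-05, 8.205e-06, 1.915e-05]  ψ = [0, 2, 0]  (obs o_4=2)
t=5: δ = [4.343e-06, 1.595e-06, 2.482e-06]  ψ = [0, 2, 0]  (obs o_5=0)
backtrack: best end state = 0; path = [0, 0, 0, 0, 0, 0]

path = [0, 0, 0, 0, 0, 0]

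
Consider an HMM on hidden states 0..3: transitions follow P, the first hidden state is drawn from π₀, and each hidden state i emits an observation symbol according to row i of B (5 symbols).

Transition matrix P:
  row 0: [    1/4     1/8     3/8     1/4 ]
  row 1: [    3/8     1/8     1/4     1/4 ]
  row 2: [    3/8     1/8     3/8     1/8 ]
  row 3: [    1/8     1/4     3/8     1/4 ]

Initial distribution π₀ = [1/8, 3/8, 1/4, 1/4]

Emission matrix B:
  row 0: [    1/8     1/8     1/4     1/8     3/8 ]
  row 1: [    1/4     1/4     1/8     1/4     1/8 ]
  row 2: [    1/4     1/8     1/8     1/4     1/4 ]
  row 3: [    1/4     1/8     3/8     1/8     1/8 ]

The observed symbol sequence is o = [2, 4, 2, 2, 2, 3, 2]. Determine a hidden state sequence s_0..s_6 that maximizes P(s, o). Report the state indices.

t=0: δ = [3.125e-02, 4.688e-02, 3.125e-02, 9.375e-02]  (obs o_0=2)
t=1: δ = [6.592e-03, 2.930e-03, 8.789e-03, 2.930e-03]  ψ = [1, 3, 3, 3]  (obs o_1=4)
t=2: δ = [8.240e-04, 1.373e-04, 4.120e-04, 6.180e-04]  ψ = [2, 2, 2, 0]  (obs o_2=2)
t=3: δ = [5.150e-05, 1.931e-05, 3.862e-05, 7.725e-05]  ψ = [0, 3, 0, 0]  (obs o_3=2)
t=4: δ = [3.621e-06, 2.414e-06, 3.621e-06, 7.242e-06]  ψ = [2, 3, 3, 3]  (obs o_4=2)
t=5: δ = [1.697e-07, 4.526e-07, 6.789e-07, 2.263e-07]  ψ = [2, 3, 3, 3]  (obs o_5=3)
t=6: δ = [6.365e-08, 1.061e-08, 3.183e-08, 4.243e-08]  ψ = [2, 2, 2, 1]  (obs o_6=2)
backtrack: best end state = 0; path = [3, 2, 0, 3, 3, 2, 0]

path = [3, 2, 0, 3, 3, 2, 0]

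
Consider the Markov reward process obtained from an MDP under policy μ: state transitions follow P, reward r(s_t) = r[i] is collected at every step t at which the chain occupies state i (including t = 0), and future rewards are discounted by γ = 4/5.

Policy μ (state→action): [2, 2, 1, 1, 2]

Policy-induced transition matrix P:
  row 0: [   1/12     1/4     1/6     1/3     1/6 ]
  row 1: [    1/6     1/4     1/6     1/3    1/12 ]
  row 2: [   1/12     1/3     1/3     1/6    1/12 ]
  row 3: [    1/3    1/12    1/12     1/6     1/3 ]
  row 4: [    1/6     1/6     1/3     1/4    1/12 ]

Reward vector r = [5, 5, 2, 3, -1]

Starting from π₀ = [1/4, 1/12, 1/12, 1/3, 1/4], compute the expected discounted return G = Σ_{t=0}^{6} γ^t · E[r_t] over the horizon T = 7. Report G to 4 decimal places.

t=0: π = [0.2500, 0.0833, 0.0833, 0.3333, 0.2500], E[r] = 2.5833, γ^t·E[r] = 2.583333, running G = 2.583333
t=1: π = [0.1944, 0.1806, 0.1944, 0.2431, 0.1875], E[r] = 2.8056, γ^t·E[r] = 2.244444, running G = 4.827778
t=2: π = [0.1748, 0.2101, 0.2101, 0.2448, 0.1603], E[r] = 2.9184, γ^t·E[r] = 1.867778, running G = 6.695556
t=3: π = [0.1754, 0.2133, 0.2080, 0.2442, 0.1591], E[r] = 2.9331, γ^t·E[r] = 1.501753, running G = 8.197309
t=4: π = [0.1754, 0.2134, 0.2075, 0.2447, 0.1590], E[r] = 2.9341, γ^t·E[r] = 1.201816, running G = 9.399124
t=5: π = [0.1755, 0.2133, 0.2074, 0.2447, 0.1591], E[r] = 2.9337, γ^t·E[r] = 0.961323, running G = 10.360447
t=6: π = [0.1755, 0.2132, 0.2074, 0.2447, 0.1591], E[r] = 2.9336, γ^t·E[r] = 0.769035, running G = 11.129483

G = 11.1295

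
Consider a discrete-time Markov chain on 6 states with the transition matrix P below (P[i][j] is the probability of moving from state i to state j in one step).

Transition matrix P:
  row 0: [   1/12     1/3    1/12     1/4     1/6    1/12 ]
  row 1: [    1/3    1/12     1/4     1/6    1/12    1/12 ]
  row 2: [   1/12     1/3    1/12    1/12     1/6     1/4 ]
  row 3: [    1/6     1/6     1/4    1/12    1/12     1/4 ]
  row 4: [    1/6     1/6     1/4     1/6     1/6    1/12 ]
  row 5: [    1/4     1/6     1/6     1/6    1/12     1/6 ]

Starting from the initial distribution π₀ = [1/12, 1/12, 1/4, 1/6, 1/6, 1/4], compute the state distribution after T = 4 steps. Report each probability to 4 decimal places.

t=0: π = [0.0833, 0.0833, 0.2500, 0.1667, 0.1667, 0.2500]
t=1: π = [0.1736, 0.2153, 0.1736, 0.1389, 0.1250, 0.1736]
t=2: π = [0.1881, 0.2066, 0.1777, 0.1551, 0.1227, 0.1499]
t=3: π = [0.1831, 0.2104, 0.1766, 0.1546, 0.1240, 0.1513]
t=4: π = [0.1844, 0.2091, 0.1774, 0.1543, 0.1236, 0.1511]

π = [0.1844, 0.2091, 0.1774, 0.1543, 0.1236, 0.1511]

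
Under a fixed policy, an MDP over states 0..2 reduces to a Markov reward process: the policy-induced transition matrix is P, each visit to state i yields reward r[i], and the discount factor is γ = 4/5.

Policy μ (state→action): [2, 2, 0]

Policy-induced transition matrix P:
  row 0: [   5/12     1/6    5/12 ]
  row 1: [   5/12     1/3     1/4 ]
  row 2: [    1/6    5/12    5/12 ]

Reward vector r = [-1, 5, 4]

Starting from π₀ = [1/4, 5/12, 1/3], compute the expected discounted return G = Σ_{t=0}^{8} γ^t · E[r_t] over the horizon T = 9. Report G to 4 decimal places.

G = 12.0555

t=0: π = [0.2500, 0.4167, 0.3333], E[r] = 3.1667, γ^t·E[r] = 3.166667, running G = 3.166667
t=1: π = [0.3333, 0.3194, 0.3472], E[r] = 2.6528, γ^t·E[r] = 2.122222, running G = 5.288889
t=2: π = [0.3299, 0.3067, 0.3634], E[r] = 2.6574, γ^t·E[r] = 1.700741, running G = 6.989630
t=3: π = [0.3258, 0.3086, 0.3655], E[r] = 2.6796, γ^t·E[r] = 1.371951, running G = 8.361580
t=4: π = [0.3253, 0.3095, 0.3652], E[r] = 2.6831, γ^t·E[r] = 1.098996, running G = 9.460576
t=5: π = [0.3254, 0.3096, 0.3651], E[r] = 2.6828, γ^t·E[r] = 0.879085, running G = 10.339661
t=6: π = [0.3254, 0.3095, 0.3651], E[r] = 2.6826, γ^t·E[r] = 0.703215, running G = 11.042876
t=7: π = [0.3254, 0.3095, 0.3651], E[r] = 2.6825, γ^t·E[r] = 0.562568, running G = 11.605444
t=8: π = [0.3254, 0.3095, 0.3651], E[r] = 2.6825, γ^t·E[r] = 0.450055, running G = 12.055499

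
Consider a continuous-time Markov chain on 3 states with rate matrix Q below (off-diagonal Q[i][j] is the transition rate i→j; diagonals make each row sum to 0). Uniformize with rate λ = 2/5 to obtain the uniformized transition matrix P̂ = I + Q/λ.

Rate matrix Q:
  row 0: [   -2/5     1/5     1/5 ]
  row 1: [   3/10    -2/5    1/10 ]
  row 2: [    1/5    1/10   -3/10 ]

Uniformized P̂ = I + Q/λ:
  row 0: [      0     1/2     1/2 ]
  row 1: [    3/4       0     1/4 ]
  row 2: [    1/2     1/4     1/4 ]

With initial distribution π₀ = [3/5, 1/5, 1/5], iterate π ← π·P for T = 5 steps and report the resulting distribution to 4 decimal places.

π = [0.3561, 0.2902, 0.3537]

t=0: π = [0.6000, 0.2000, 0.2000]
t=1: π = [0.2500, 0.3500, 0.4000]
t=2: π = [0.4625, 0.2250, 0.3125]
t=3: π = [0.3250, 0.3094, 0.3656]
t=4: π = [0.4148, 0.2539, 0.3313]
t=5: π = [0.3561, 0.2902, 0.3537]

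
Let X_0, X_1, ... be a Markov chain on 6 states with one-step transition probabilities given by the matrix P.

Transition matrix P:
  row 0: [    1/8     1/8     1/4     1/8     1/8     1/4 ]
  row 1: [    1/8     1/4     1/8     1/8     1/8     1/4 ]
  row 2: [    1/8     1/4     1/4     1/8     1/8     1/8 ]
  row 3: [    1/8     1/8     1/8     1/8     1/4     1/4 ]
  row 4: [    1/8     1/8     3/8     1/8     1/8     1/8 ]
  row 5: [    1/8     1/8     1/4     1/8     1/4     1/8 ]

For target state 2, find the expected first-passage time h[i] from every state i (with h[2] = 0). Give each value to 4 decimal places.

First-step conditioning: h[2] = 0; for i ≠ 2, h[i] = 1 + Σ_k P[i][k]·h[k].
  h[0] = 1 + 1/8·h[0] + 1/8·h[1] + 1/8·h[3] + 1/8·h[4] + 1/4·h[5]
  h[1] = 1 + 1/8·h[0] + 1/4·h[1] + 1/8·h[3] + 1/8·h[4] + 1/4·h[5]
  h[3] = 1 + 1/8·h[0] + 1/8·h[1] + 1/8·h[3] + 1/4·h[4] + 1/4·h[5]
  h[4] = 1 + 1/8·h[0] + 1/8·h[1] + 1/8·h[3] + 1/8·h[4] + 1/8·h[5]
  h[5] = 1 + 1/8·h[0] + 1/8·h[1] + 1/8·h[3] + 1/4·h[4] + 1/8·h[5]
Solving the 5×5 linear system over states ≠ 2 gives exactly h = [2044/485, 2336/485, 0, 2268/485, 1792/485, 2016/485] (h[2] = 0 is the target).

h = [4.2144, 4.8165, 0.0000, 4.6763, 3.6948, 4.1567]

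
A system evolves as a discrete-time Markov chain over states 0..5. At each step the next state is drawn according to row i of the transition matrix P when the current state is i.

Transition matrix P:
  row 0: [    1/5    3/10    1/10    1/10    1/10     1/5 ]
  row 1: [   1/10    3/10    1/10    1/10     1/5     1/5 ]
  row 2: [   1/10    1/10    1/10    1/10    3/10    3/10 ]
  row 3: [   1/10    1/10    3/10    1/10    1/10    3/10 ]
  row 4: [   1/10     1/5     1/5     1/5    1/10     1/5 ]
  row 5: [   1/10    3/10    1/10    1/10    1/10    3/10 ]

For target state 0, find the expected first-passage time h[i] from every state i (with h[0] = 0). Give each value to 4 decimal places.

h = [0.0000, 10.0000, 10.0000, 10.0000, 10.0000, 10.0000]

First-step conditioning: h[0] = 0; for i ≠ 0, h[i] = 1 + Σ_k P[i][k]·h[k].
  h[1] = 1 + 3/10·h[1] + 1/10·h[2] + 1/10·h[3] + 1/5·h[4] + 1/5·h[5]
  h[2] = 1 + 1/10·h[1] + 1/10·h[2] + 1/10·h[3] + 3/10·h[4] + 3/10·h[5]
  h[3] = 1 + 1/10·h[1] + 3/10·h[2] + 1/10·h[3] + 1/10·h[4] + 3/10·h[5]
  h[4] = 1 + 1/5·h[1] + 1/5·h[2] + 1/5·h[3] + 1/10·h[4] + 1/5·h[5]
  h[5] = 1 + 3/10·h[1] + 1/10·h[2] + 1/10·h[3] + 1/10·h[4] + 3/10·h[5]
Solving the 5×5 linear system over states ≠ 0 gives exactly h = [0, 10, 10, 10, 10, 10] (h[0] = 0 is the target).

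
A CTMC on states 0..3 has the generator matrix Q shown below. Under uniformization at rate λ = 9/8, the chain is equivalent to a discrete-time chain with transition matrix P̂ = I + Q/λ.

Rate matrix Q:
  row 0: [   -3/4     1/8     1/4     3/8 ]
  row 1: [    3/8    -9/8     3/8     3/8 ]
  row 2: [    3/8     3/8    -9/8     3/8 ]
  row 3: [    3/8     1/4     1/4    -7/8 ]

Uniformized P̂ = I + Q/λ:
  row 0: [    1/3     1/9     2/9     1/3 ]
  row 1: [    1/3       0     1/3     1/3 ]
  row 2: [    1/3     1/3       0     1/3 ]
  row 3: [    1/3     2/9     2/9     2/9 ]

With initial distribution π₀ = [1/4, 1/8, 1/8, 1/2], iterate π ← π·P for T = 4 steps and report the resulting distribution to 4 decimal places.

t=0: π = [0.2500, 0.1250, 0.1250, 0.5000]
t=1: π = [0.3333, 0.1806, 0.2083, 0.2778]
t=2: π = [0.3333, 0.1682, 0.1960, 0.3025]
t=3: π = [0.3333, 0.1696, 0.1974, 0.2997]
t=4: π = [0.3333, 0.1694, 0.1972, 0.3000]

π = [0.3333, 0.1694, 0.1972, 0.3000]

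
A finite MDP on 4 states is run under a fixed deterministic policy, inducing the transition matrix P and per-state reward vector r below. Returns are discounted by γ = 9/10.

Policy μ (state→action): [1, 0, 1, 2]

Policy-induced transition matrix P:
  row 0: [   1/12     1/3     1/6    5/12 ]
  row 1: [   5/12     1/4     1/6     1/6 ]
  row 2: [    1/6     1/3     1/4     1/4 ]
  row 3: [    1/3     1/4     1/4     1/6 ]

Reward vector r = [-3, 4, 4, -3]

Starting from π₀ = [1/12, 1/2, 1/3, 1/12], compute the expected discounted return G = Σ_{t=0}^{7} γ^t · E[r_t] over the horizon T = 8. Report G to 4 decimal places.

t=0: π = [0.0833, 0.5000, 0.3333, 0.0833], E[r] = 2.8333, γ^t·E[r] = 2.833333, running G = 2.833333
t=1: π = [0.2986, 0.2847, 0.2014, 0.2153], E[r] = 0.4028, γ^t·E[r] = 0.362500, running G = 3.195833
t=2: π = [0.2488, 0.2917, 0.2014, 0.2581], E[r] = 0.4514, γ^t·E[r] = 0.365625, running G = 3.561458
t=3: π = [0.2619, 0.2875, 0.2050, 0.2457], E[r] = 0.4473, γ^t·E[r] = 0.326109, running G = 3.887568
t=4: π = [0.2577, 0.2889, 0.2042, 0.2492], E[r] = 0.4518, γ^t·E[r] = 0.296452, running G = 4.184019
t=5: π = [0.2590, 0.2885, 0.2045, 0.2481], E[r] = 0.4506, γ^t·E[r] = 0.266076, running G = 4.450095
t=6: π = [0.2586, 0.2886, 0.2044, 0.2484], E[r] = 0.4510, γ^t·E[r] = 0.239668, running G = 4.689763
t=7: π = [0.2587, 0.2886, 0.2044, 0.2483], E[r] = 0.4509, γ^t·E[r] = 0.215646, running G = 4.905408

G = 4.9054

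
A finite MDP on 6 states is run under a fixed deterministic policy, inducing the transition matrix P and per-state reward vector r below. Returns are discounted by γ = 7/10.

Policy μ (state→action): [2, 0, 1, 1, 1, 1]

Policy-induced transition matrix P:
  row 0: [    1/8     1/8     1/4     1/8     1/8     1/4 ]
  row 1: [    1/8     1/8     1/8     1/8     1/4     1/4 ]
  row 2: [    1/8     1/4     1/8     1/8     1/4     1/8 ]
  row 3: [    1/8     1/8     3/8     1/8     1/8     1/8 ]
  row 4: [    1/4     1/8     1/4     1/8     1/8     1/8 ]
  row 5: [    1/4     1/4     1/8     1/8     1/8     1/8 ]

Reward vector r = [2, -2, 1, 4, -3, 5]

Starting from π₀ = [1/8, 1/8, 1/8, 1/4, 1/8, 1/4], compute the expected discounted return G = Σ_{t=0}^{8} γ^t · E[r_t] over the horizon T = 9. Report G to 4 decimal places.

G = 4.2353

t=0: π = [0.1250, 0.1250, 0.1250, 0.2500, 0.1250, 0.2500], E[r] = 2.0000, γ^t·E[r] = 2.000000, running G = 2.000000
t=1: π = [0.1719, 0.1719, 0.2188, 0.1250, 0.1563, 0.1563], E[r] = 1.0313, γ^t·E[r] = 0.721875, running G = 2.721875
t=2: π = [0.1641, 0.1719, 0.1973, 0.1250, 0.1738, 0.1680], E[r] = 1.0000, γ^t·E[r] = 0.490000, running G = 3.211875
t=3: π = [0.1677, 0.1707, 0.1985, 0.1250, 0.1711, 0.1670], E[r] = 1.0142, γ^t·E[r] = 0.347857, running G = 3.559732
t=4: π = [0.1673, 0.1707, 0.1986, 0.1250, 0.1711, 0.1673], E[r] = 1.0148, γ^t·E[r] = 0.243661, running G = 3.803393
t=5: π = [0.1673, 0.1707, 0.1986, 0.1250, 0.1712, 0.1672], E[r] = 1.0144, γ^t·E[r] = 0.170493, running G = 3.973886
t=6: π = [0.1673, 0.1707, 0.1986, 0.1250, 0.1712, 0.1673], E[r] = 1.0145, γ^t·E[r] = 0.119355, running G = 4.093242
t=7: π = [0.1673, 0.1707, 0.1986, 0.1250, 0.1712, 0.1673], E[r] = 1.0145, γ^t·E[r] = 0.083548, running G = 4.176790
t=8: π = [0.1673, 0.1707, 0.1986, 0.1250, 0.1712, 0.1673], E[r] = 1.0145, γ^t·E[r] = 0.058484, running G = 4.235273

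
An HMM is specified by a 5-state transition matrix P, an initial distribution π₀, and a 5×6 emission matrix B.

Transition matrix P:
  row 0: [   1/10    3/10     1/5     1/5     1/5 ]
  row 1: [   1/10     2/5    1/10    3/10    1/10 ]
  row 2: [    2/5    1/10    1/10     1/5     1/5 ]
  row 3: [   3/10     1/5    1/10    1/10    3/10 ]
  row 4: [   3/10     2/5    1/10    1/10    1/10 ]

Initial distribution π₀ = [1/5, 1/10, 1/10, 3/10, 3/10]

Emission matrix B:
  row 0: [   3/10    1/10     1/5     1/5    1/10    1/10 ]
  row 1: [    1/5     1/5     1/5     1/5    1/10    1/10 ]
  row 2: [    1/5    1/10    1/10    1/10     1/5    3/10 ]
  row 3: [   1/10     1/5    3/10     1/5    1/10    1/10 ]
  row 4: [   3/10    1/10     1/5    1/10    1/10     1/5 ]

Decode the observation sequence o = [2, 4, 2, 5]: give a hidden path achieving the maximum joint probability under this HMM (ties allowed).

path = [4, 1, 3, 4]

t=0: δ = [4.000e-02, 2.000e-02, 1.000e-02, 9.000e-02, 6.000e-02]  (obs o_0=2)
t=1: δ = [2.700e-03, 2.400e-03, 1.800e-03, 9.000e-04, 2.700e-03]  ψ = [3, 4, 3, 3, 3]  (obs o_1=4)
t=2: δ = [1.620e-04, 2.160e-04, 5.400e-05, 2.160e-04, 1.080e-04]  ψ = [4, 4, 0, 1, 0]  (obs o_2=2)
t=3: δ = [6.480e-06, 8.640e-06, 9.720e-06, 6.480e-06, 1.296e-05]  ψ = [3, 1, 0, 1, 3]  (obs o_3=5)
backtrack: best end state = 4; path = [4, 1, 3, 4]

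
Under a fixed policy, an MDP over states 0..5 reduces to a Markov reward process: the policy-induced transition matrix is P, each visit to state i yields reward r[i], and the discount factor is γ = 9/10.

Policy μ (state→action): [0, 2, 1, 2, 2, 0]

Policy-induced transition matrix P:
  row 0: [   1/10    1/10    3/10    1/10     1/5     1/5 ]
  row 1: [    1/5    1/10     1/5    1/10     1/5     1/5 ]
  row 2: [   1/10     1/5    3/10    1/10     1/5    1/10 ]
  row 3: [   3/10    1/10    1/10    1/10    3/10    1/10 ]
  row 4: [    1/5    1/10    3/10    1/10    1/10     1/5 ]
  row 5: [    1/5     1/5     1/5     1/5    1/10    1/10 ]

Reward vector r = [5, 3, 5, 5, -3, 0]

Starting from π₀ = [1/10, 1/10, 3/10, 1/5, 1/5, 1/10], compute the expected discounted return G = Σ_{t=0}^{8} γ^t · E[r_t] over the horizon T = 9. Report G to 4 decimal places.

t=0: π = [0.1000, 0.1000, 0.3000, 0.2000, 0.2000, 0.1000], E[r] = 2.7000, γ^t·E[r] = 2.700000, running G = 2.700000
t=1: π = [0.1800, 0.1400, 0.2400, 0.1100, 0.1900, 0.1400], E[r] = 2.5000, γ^t·E[r] = 2.250000, running G = 4.950000
t=2: π = [0.1690, 0.1380, 0.2500, 0.1140, 0.1780, 0.1510], E[r] = 2.5450, γ^t·E[r] = 2.061450, running G = 7.011450
t=3: π = [0.1695, 0.1401, 0.2483, 0.1151, 0.1785, 0.1485], E[r] = 2.5493, γ^t·E[r] = 1.858440, running G = 8.869890
t=4: π = [0.1697, 0.1397, 0.2481, 0.1149, 0.1788, 0.1488], E[r] = 2.5461, γ^t·E[r] = 1.670503, running G = 10.540392
t=5: π = [0.1697, 0.1397, 0.2482, 0.1149, 0.1787, 0.1488], E[r] = 2.5467, γ^t·E[r] = 1.503813, running G = 12.044205
t=6: π = [0.1697, 0.1397, 0.2482, 0.1149, 0.1787, 0.1488], E[r] = 2.5467, γ^t·E[r] = 1.353406, running G = 13.397611
t=7: π = [0.1697, 0.1397, 0.2482, 0.1149, 0.1787, 0.1488], E[r] = 2.5467, γ^t·E[r] = 1.218063, running G = 14.615674
t=8: π = [0.1697, 0.1397, 0.2482, 0.1149, 0.1787, 0.1488], E[r] = 2.5467, γ^t·E[r] = 1.096258, running G = 15.711932

G = 15.7119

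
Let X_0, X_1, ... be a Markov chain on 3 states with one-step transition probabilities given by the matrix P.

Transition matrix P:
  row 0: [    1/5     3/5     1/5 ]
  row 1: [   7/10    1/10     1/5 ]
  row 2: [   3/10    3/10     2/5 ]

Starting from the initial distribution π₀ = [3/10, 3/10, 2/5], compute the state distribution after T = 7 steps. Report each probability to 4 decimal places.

π = [0.4001, 0.3499, 0.2500]

t=0: π = [0.3000, 0.3000, 0.4000]
t=1: π = [0.3900, 0.3300, 0.2800]
t=2: π = [0.3930, 0.3510, 0.2560]
t=3: π = [0.4011, 0.3477, 0.2512]
t=4: π = [0.3990, 0.3508, 0.2502]
t=5: π = [0.4004, 0.3495, 0.2500]
t=6: π = [0.3998, 0.3502, 0.2500]
t=7: π = [0.4001, 0.3499, 0.2500]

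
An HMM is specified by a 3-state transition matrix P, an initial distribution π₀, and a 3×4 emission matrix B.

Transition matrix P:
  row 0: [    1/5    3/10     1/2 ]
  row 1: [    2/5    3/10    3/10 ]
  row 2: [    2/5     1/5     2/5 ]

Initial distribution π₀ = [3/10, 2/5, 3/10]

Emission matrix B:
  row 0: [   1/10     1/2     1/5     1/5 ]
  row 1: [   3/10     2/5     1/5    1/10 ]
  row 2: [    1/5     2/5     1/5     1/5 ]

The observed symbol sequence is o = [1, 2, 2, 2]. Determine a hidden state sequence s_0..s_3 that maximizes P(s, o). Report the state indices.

t=0: δ = [1.500e-01, 1.600e-01, 1.200e-01]  (obs o_0=1)
t=1: δ = [1.280e-02, 9.600e-03, 1.500e-02]  ψ = [1, 1, 0]  (obs o_1=2)
t=2: δ = [1.200e-03, 7.680e-04, 1.280e-03]  ψ = [2, 0, 0]  (obs o_2=2)
t=3: δ = [1.024e-04, 7.200e-05, 1.200e-04]  ψ = [2, 0, 0]  (obs o_3=2)
backtrack: best end state = 2; path = [0, 2, 0, 2]

path = [0, 2, 0, 2]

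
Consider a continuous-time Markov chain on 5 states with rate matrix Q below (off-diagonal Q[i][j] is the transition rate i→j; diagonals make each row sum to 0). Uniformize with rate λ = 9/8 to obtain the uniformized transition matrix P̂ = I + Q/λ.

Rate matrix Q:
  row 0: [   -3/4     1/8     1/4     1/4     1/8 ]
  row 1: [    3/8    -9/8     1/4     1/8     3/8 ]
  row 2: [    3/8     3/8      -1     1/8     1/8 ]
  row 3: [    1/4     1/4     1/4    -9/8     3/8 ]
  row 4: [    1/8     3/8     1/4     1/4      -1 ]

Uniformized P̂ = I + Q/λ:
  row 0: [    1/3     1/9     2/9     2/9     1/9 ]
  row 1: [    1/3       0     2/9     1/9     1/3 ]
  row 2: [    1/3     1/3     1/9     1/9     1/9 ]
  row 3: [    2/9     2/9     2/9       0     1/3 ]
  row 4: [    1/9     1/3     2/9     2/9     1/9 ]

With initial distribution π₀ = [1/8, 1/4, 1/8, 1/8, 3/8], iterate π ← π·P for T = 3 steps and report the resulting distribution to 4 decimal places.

t=0: π = [0.1250, 0.2500, 0.1250, 0.1250, 0.3750]
t=1: π = [0.2361, 0.2083, 0.2083, 0.1528, 0.1944]
t=2: π = [0.2731, 0.1944, 0.1991, 0.1420, 0.1914]
t=3: π = [0.2750, 0.1920, 0.2001, 0.1469, 0.1859]

π = [0.2750, 0.1920, 0.2001, 0.1469, 0.1859]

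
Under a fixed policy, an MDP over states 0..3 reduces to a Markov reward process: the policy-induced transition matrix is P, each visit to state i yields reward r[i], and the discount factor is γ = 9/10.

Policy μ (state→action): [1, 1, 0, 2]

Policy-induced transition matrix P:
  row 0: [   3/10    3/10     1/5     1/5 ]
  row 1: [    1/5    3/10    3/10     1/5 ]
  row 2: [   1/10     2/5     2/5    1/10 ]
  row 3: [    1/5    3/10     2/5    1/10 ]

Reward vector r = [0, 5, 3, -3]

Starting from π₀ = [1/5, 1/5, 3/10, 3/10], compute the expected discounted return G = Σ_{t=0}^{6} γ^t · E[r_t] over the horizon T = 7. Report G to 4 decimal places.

t=0: π = [0.2000, 0.2000, 0.3000, 0.3000], E[r] = 1.0000, γ^t·E[r] = 1.000000, running G = 1.000000
t=1: π = [0.1900, 0.3300, 0.3400, 0.1400], E[r] = 2.2500, γ^t·E[r] = 2.025000, running G = 3.025000
t=2: π = [0.1850, 0.3340, 0.3290, 0.1520], E[r] = 2.2010, γ^t·E[r] = 1.782810, running G = 4.807810
t=3: π = [0.1856, 0.3329, 0.3296, 0.1519], E[r] = 2.1976, γ^t·E[r] = 1.602050, running G = 6.409860
t=4: π = [0.1856, 0.3330, 0.3296, 0.1519], E[r] = 2.1980, γ^t·E[r] = 1.442121, running G = 7.851981
t=5: π = [0.1856, 0.3330, 0.3296, 0.1519], E[r] = 2.1980, γ^t·E[r] = 1.297885, running G = 9.149866
t=6: π = [0.1856, 0.3330, 0.3296, 0.1519], E[r] = 2.1980, γ^t·E[r] = 1.168094, running G = 10.317960

G = 10.3180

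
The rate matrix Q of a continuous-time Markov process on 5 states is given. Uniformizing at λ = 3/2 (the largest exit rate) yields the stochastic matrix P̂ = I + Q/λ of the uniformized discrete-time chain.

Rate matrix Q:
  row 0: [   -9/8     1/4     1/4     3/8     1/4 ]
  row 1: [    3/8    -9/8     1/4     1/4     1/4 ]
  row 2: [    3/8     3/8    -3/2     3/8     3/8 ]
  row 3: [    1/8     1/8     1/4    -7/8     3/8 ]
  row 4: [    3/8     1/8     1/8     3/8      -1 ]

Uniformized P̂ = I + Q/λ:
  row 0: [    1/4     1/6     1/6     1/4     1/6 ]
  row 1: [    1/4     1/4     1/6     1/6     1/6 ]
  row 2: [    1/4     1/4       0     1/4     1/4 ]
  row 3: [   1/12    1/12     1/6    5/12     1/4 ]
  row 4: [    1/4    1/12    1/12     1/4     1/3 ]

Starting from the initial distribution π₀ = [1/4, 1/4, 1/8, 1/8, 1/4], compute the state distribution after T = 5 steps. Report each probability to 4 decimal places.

t=0: π = [0.2500, 0.2500, 0.1250, 0.1250, 0.2500]
t=1: π = [0.2292, 0.1667, 0.1250, 0.2500, 0.2292]
t=2: π = [0.2083, 0.1510, 0.1267, 0.2778, 0.2361]
t=3: π = [0.2037, 0.1470, 0.1259, 0.2837, 0.2397]
t=4: π = [0.2027, 0.1458, 0.1257, 0.2850, 0.2408]
t=5: π = [0.2025, 0.1455, 0.1257, 0.2854, 0.2410]

π = [0.2025, 0.1455, 0.1257, 0.2854, 0.2410]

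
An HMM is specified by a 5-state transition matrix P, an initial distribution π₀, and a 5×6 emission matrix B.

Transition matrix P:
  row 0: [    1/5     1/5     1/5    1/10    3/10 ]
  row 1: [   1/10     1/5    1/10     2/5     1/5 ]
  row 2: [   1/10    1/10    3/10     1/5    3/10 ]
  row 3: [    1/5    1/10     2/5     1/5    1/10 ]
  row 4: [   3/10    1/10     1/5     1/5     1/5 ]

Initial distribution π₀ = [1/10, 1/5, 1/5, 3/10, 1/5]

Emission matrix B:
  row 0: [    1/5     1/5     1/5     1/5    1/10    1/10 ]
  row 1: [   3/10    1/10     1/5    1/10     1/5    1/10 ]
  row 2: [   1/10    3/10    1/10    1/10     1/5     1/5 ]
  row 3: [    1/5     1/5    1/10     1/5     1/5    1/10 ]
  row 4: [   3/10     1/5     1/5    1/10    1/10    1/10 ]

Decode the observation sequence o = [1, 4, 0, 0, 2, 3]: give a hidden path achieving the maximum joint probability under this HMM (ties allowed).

path = [3, 2, 4, 0, 4, 0]

t=0: δ = [2.000e-02, 2.000e-02, 6.000e-02, 6.000e-02, 4.000e-02]  (obs o_0=1)
t=1: δ = [1.200e-03, 1.200e-03, 4.800e-03, 2.400e-03, 1.800e-03]  ψ = [3, 2, 3, 2, 2]  (obs o_1=4)
t=2: δ = [1.080e-04, 1.440e-04, 1.440e-04, 1.920e-04, 4.320e-04]  ψ = [4, 2, 2, 2, 2]  (obs o_2=0)
t=3: δ = [2.592e-05, 1.296e-05, 8.640e-06, 1.728e-05, 2.592e-05]  ψ = [4, 4, 4, 4, 4]  (obs o_3=0)
t=4: δ = [1.555e-06, 1.037e-06, 6.912e-07, 5.184e-07, 1.555e-06]  ψ = [4, 0, 3, 1, 0]  (obs o_4=2)
t=5: δ = [9.331e-08, 3.110e-08, 3.110e-08, 8.294e-08, 4.666e-08]  ψ = [4, 0, 0, 1, 0]  (obs o_5=3)
backtrack: best end state = 0; path = [3, 2, 4, 0, 4, 0]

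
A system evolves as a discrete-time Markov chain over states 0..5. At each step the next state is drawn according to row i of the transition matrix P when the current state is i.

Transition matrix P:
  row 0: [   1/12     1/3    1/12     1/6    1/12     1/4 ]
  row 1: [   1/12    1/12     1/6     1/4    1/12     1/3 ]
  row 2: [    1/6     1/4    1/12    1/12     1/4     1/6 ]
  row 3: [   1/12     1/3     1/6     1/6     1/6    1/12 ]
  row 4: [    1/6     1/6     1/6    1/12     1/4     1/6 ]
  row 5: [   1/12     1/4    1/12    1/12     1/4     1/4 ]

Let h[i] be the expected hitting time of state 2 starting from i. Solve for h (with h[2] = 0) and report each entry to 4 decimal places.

First-step conditioning: h[2] = 0; for i ≠ 2, h[i] = 1 + Σ_k P[i][k]·h[k].
  h[0] = 1 + 1/12·h[0] + 1/3·h[1] + 1/6·h[3] + 1/12·h[4] + 1/4·h[5]
  h[1] = 1 + 1/12·h[0] + 1/12·h[1] + 1/4·h[3] + 1/12·h[4] + 1/3·h[5]
  h[3] = 1 + 1/12·h[0] + 1/3·h[1] + 1/6·h[3] + 1/6·h[4] + 1/12·h[5]
  h[4] = 1 + 1/6·h[0] + 1/6·h[1] + 1/12·h[3] + 1/4·h[4] + 1/6·h[5]
  h[5] = 1 + 1/12·h[0] + 1/4·h[1] + 1/12·h[3] + 1/4·h[4] + 1/4·h[5]
Solving the 5×5 linear system over states ≠ 2 gives exactly h = [263124/33863, 244020/33863, 0, 239484/33863, 242976/33863, 263328/33863] (h[2] = 0 is the target).

h = [7.7703, 7.2061, 0.0000, 7.0721, 7.1753, 7.7763]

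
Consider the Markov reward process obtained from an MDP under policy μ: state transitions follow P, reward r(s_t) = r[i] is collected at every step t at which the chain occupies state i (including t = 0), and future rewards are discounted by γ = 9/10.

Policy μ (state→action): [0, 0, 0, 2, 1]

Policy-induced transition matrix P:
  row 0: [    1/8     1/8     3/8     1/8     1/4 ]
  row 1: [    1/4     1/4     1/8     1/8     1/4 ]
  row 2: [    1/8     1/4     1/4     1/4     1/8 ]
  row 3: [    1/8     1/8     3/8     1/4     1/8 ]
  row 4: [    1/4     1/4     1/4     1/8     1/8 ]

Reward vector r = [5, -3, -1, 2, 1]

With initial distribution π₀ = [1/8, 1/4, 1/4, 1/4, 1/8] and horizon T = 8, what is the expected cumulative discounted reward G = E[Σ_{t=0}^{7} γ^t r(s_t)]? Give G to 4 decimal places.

t=0: π = [0.1250, 0.2500, 0.2500, 0.2500, 0.1250], E[r] = 0.2500, γ^t·E[r] = 0.250000, running G = 0.250000
t=1: π = [0.1719, 0.2031, 0.2656, 0.1875, 0.1719], E[r] = 0.5313, γ^t·E[r] = 0.478125, running G = 0.728125
t=2: π = [0.1719, 0.2051, 0.2695, 0.1816, 0.1719], E[r] = 0.5098, γ^t·E[r] = 0.412910, running G = 1.141035
t=3: π = [0.1721, 0.2058, 0.2686, 0.1814, 0.1721], E[r] = 0.5095, γ^t·E[r] = 0.371441, running G = 1.512476
t=4: π = [0.1722, 0.2058, 0.2685, 0.1812, 0.1722], E[r] = 0.5100, γ^t·E[r] = 0.334637, running G = 1.847114
t=5: π = [0.1723, 0.2058, 0.2685, 0.1812, 0.1723], E[r] = 0.5101, γ^t·E[r] = 0.301187, running G = 2.148301
t=6: π = [0.1723, 0.2058, 0.2685, 0.1812, 0.1723], E[r] = 0.5101, γ^t·E[r] = 0.271070, running G = 2.419371
t=7: π = [0.1723, 0.2058, 0.2685, 0.1812, 0.1723], E[r] = 0.5101, γ^t·E[r] = 0.243963, running G = 2.663334

G = 2.6633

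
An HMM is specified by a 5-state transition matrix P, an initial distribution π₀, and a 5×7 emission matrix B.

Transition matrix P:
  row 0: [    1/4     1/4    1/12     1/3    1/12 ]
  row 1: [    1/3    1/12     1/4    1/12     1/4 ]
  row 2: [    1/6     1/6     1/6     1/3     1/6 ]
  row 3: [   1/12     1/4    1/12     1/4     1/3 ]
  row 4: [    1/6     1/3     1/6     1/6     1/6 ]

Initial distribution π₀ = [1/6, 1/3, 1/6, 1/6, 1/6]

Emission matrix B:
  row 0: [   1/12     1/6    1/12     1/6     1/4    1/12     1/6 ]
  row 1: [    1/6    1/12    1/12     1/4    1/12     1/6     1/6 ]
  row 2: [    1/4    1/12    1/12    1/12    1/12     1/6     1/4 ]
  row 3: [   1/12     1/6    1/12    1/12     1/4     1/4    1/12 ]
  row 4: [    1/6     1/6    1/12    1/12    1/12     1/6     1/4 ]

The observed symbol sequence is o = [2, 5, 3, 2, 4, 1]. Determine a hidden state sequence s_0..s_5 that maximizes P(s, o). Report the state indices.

path = [1, 4, 1, 0, 3, 4]

t=0: δ = [1.389e-02, 2.778e-02, 1.389e-02, 1.389e-02, 1.389e-02]  (obs o_0=2)
t=1: δ = [7.716e-04, 7.716e-04, 1.157e-03, 1.157e-03, 1.157e-03]  ψ = [1, 4, 1, 0, 1]  (obs o_1=5)
t=2: δ = [4.287e-05, 9.645e-05, 1.608e-05, 3.215e-05, 3.215e-05]  ψ = [1, 4, 1, 2, 3]  (obs o_2=3)
t=3: δ = [2.679e-06, 8.931e-07, 2.009e-06, 1.191e-06, 2.009e-06]  ψ = [1, 0, 1, 0, 1]  (obs o_3=2)
t=4: δ = [1.674e-07, 5.582e-08, 2.791e-08, 2.233e-07, 3.308e-08]  ψ = [0, 0, 2, 0, 3]  (obs o_4=4)
t=5: δ = [6.977e-09, 4.651e-09, 1.550e-09, 9.303e-09, 1.240e-08]  ψ = [0, 3, 3, 0, 3]  (obs o_5=1)
backtrack: best end state = 4; path = [1, 4, 1, 0, 3, 4]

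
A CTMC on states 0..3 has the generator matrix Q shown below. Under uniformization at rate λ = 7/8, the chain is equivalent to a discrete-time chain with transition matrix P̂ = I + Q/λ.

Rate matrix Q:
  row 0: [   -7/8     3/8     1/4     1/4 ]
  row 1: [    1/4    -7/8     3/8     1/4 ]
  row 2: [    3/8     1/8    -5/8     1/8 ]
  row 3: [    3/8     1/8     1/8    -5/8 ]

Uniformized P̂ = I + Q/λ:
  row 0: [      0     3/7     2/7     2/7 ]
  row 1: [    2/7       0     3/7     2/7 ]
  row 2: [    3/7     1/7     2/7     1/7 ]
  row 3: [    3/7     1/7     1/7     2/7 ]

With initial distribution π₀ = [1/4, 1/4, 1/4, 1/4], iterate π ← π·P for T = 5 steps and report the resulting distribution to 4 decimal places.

π = [0.2804, 0.1952, 0.2785, 0.2460]

t=0: π = [0.2500, 0.2500, 0.2500, 0.2500]
t=1: π = [0.2857, 0.1786, 0.2857, 0.2500]
t=2: π = [0.2806, 0.1990, 0.2755, 0.2449]
t=3: π = [0.2799, 0.1946, 0.2792, 0.2464]
t=4: π = [0.2808, 0.1950, 0.2783, 0.2458]
t=5: π = [0.2804, 0.1952, 0.2785, 0.2460]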